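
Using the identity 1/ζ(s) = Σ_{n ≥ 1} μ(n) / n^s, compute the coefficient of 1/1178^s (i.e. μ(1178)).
μ(1178) = -1

Factor n = 1178 = 2 · 19 · 31. μ(n) = 0 if any exponent ≥ 2 (not squarefree); otherwise μ(n) = (−1)^{ω(n)} where ω(n) is the number of distinct prime factors. Applying: μ(1178) = -1.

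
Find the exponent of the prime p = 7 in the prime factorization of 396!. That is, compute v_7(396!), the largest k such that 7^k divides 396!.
v_7(396!) = 65

Legendre's formula: v_p(n!) = Σ_{k ≥ 1} ⌊n / p^k⌋. For p = 7, n = 396, the terms are:
  ⌊396/7^1⌋ = ⌊396/7⌋ = 56
  ⌊396/7^2⌋ = ⌊396/49⌋ = 8
  ⌊396/7^3⌋ = ⌊396/343⌋ = 1
(the next term ⌊396/7^4⌋ = 0, terminating the sum). Summing: v_7(396!) = 56 + 8 + 1 = 65.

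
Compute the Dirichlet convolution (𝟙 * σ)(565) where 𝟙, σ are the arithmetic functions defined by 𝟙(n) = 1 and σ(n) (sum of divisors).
(𝟙 * σ)(565) = 805

Divisors of 565: [1, 5, 113, 565]. For each d | 565:
  d = 1: 𝟙(1) · σ(565/1) = 1 · 684 = 684
  d = 5: 𝟙(5) · σ(565/5) = 1 · 114 = 114
  d = 113: 𝟙(113) · σ(565/113) = 1 · 6 = 6
  d = 565: 𝟙(565) · σ(565/565) = 1 · 1 = 1
Summing: (𝟙 * σ)(565) = 684 + 114 + 6 + 1 = 805.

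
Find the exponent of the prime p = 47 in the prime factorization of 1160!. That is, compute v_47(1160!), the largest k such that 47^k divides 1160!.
v_47(1160!) = 24

Legendre's formula: v_p(n!) = Σ_{k ≥ 1} ⌊n / p^k⌋. For p = 47, n = 1160, the terms are:
  ⌊1160/47^1⌋ = ⌊1160/47⌋ = 24
(the next term ⌊1160/47^2⌋ = 0, terminating the sum). Summing: v_47(1160!) = 24 = 24.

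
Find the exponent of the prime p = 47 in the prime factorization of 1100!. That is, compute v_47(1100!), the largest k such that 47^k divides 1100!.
v_47(1100!) = 23

Legendre's formula: v_p(n!) = Σ_{k ≥ 1} ⌊n / p^k⌋. For p = 47, n = 1100, the terms are:
  ⌊1100/47^1⌋ = ⌊1100/47⌋ = 23
(the next term ⌊1100/47^2⌋ = 0, terminating the sum). Summing: v_47(1100!) = 23 = 23.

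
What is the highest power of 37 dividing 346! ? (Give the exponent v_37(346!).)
v_37(346!) = 9

Legendre's formula: v_p(n!) = Σ_{k ≥ 1} ⌊n / p^k⌋. For p = 37, n = 346, the terms are:
  ⌊346/37^1⌋ = ⌊346/37⌋ = 9
(the next term ⌊346/37^2⌋ = 0, terminating the sum). Summing: v_37(346!) = 9 = 9.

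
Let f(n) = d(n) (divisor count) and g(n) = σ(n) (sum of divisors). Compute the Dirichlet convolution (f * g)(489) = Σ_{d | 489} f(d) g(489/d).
(d * σ)(489) = 996

Divisors of 489: [1, 3, 163, 489]. For each d | 489:
  d = 1: d(1) · σ(489/1) = 1 · 656 = 656
  d = 3: d(3) · σ(489/3) = 2 · 164 = 328
  d = 163: d(163) · σ(489/163) = 2 · 4 = 8
  d = 489: d(489) · σ(489/489) = 4 · 1 = 4
Summing: (d * σ)(489) = 656 + 328 + 8 + 4 = 996.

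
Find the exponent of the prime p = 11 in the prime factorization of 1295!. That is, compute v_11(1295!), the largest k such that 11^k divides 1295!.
v_11(1295!) = 127

Legendre's formula: v_p(n!) = Σ_{k ≥ 1} ⌊n / p^k⌋. For p = 11, n = 1295, the terms are:
  ⌊1295/11^1⌋ = ⌊1295/11⌋ = 117
  ⌊1295/11^2⌋ = ⌊1295/121⌋ = 10
(the next term ⌊1295/11^3⌋ = 0, terminating the sum). Summing: v_11(1295!) = 117 + 10 = 127.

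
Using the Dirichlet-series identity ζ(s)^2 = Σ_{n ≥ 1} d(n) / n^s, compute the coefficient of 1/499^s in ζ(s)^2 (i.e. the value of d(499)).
d(499) = 2

ζ(s)^2 = (Σ 1/m^s)(Σ 1/k^s). The coefficient of 1/n^s in the product is the number of ordered pairs (m, k) with mk = n, which equals d(n). For n = 499, divisors are [1, 499], so d(499) = 2.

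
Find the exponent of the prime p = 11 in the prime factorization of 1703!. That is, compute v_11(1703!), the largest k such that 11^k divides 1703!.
v_11(1703!) = 169

Legendre's formula: v_p(n!) = Σ_{k ≥ 1} ⌊n / p^k⌋. For p = 11, n = 1703, the terms are:
  ⌊1703/11^1⌋ = ⌊1703/11⌋ = 154
  ⌊1703/11^2⌋ = ⌊1703/121⌋ = 14
  ⌊1703/11^3⌋ = ⌊1703/1331⌋ = 1
(the next term ⌊1703/11^4⌋ = 0, terminating the sum). Summing: v_11(1703!) = 154 + 14 + 1 = 169.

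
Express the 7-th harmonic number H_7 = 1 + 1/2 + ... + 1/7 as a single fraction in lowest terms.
H_7 = 363/140

Direct summation: H_7 = 1 + 1/2 + ... + 1/7. The least common denominator is lcm(1, ..., 7) = 420; over this denominator the numerator is 420 + 210 + 140 + 105 + 84 + 70 + 60 = 1089, so H_7 = 1089/420; reducing by gcd(1089, 420) = 3 gives 363/140 ≈ 2.59286. (The PNT-adjacent estimate ln(7) + γ ≈ 2.52313 matches within O(1/n).)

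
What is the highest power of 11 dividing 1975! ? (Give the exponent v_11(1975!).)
v_11(1975!) = 196

Legendre's formula: v_p(n!) = Σ_{k ≥ 1} ⌊n / p^k⌋. For p = 11, n = 1975, the terms are:
  ⌊1975/11^1⌋ = ⌊1975/11⌋ = 179
  ⌊1975/11^2⌋ = ⌊1975/121⌋ = 16
  ⌊1975/11^3⌋ = ⌊1975/1331⌋ = 1
(the next term ⌊1975/11^4⌋ = 0, terminating the sum). Summing: v_11(1975!) = 179 + 16 + 1 = 196.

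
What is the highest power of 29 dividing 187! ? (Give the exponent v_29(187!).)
v_29(187!) = 6

Legendre's formula: v_p(n!) = Σ_{k ≥ 1} ⌊n / p^k⌋. For p = 29, n = 187, the terms are:
  ⌊187/29^1⌋ = ⌊187/29⌋ = 6
(the next term ⌊187/29^2⌋ = 0, terminating the sum). Summing: v_29(187!) = 6 = 6.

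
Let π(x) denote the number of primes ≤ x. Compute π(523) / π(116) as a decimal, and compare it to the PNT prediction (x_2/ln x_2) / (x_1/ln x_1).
π(523)/π(116) = 99/30 ≈ 3.3000;  PNT prediction ≈ 3.4239.

π(116) = 30 and π(523) = 99, so π(523)/π(116) ≈ 3.3000. The PNT-predicted ratio is (523/ln(523)) / (116/ln(116)) ≈ 3.4239. The two agree to within a few percent, as expected.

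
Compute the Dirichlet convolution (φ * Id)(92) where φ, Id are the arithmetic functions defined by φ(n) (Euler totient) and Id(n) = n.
(φ * Id)(92) = 360

Divisors of 92: [1, 2, 4, 23, 46, 92]. For each d | 92:
  d = 1: φ(1) · Id(92/1) = 1 · 92 = 92
  d = 2: φ(2) · Id(92/2) = 1 · 46 = 46
  d = 4: φ(4) · Id(92/4) = 2 · 23 = 46
  d = 23: φ(23) · Id(92/23) = 22 · 4 = 88
  d = 46: φ(46) · Id(92/46) = 22 · 2 = 44
  d = 92: φ(92) · Id(92/92) = 44 · 1 = 44
Summing: (φ * Id)(92) = 92 + 46 + 46 + 88 + 44 + 44 = 360.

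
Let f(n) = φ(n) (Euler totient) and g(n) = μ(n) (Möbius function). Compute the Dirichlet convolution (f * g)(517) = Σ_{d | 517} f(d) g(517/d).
(φ * μ)(517) = 405

Divisors of 517: [1, 11, 47, 517]. For each d | 517:
  d = 1: φ(1) · μ(517/1) = 1 · 1 = 1
  d = 11: φ(11) · μ(517/11) = 10 · -1 = -10
  d = 47: φ(47) · μ(517/47) = 46 · -1 = -46
  d = 517: φ(517) · μ(517/517) = 460 · 1 = 460
Summing: (φ * μ)(517) = 1 + -10 + -46 + 460 = 405.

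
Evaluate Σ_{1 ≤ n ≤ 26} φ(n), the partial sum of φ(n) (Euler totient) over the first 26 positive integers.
Σ_{n ≤ 26} φ(n) = 212

Compute φ(n) for each 1 ≤ n ≤ 26: φ(1) = 1, φ(2) = 1, φ(3) = 2, φ(4) = 2, φ(5) = 4, φ(6) = 2, φ(7) = 6, φ(8) = 4, φ(9) = 6, φ(10) = 4, φ(11) = 10, φ(12) = 4, φ(13) = 12, φ(14) = 6, φ(15) = 8, φ(16) = 8, φ(17) = 16, φ(18) = 6, φ(19) = 18, φ(20) = 8, φ(21) = 12, φ(22) = 10, φ(23) = 22, φ(24) = 8, φ(25) = 20, φ(26) = 12. Summing all 26 values: 212. (Average order: Σ_{n ≤ x} φ(n) ~ (3/π²) x². For x = 26, (3/π²)·26² ≈ 205.48.)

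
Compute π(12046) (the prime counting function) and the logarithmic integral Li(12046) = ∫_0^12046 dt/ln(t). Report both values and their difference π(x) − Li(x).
π(12046) = 1443;  Li(12046) ≈ 1466.00;  π(x) − Li(x) ≈ -23.00.

Direct count of primes ≤ 12046 gives π(12046) = 1443. Numerical evaluation of the logarithmic integral gives Li(12046) ≈ 1466.00. The difference π(x) − Li(x) ≈ -23.00 is typically negative for small/moderate x (Li(x) overestimates), though Littlewood's theorem shows this sign changes infinitely often.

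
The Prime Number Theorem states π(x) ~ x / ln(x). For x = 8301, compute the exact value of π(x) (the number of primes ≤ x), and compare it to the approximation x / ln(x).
π(8301) = 1042;  x/ln(x) ≈ 919.87;  relative error ≈ 11.72%.

Directly count primes up to 8301: π(8301) = 1042. The PNT approximation gives 8301/ln(8301) ≈ 8301/9.02413 ≈ 919.87. Relative error (π(x) − x/ln(x)) / π(x) ≈ 11.72%; the approximation is known to undercount slightly (Li(x) is a better estimate).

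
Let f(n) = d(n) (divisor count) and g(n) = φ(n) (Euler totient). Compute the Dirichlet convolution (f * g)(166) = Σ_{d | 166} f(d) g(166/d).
(d * φ)(166) = 252

Divisors of 166: [1, 2, 83, 166]. For each d | 166:
  d = 1: d(1) · φ(166/1) = 1 · 82 = 82
  d = 2: d(2) · φ(166/2) = 2 · 82 = 164
  d = 83: d(83) · φ(166/83) = 2 · 1 = 2
  d = 166: d(166) · φ(166/166) = 4 · 1 = 4
Summing: (d * φ)(166) = 82 + 164 + 2 + 4 = 252.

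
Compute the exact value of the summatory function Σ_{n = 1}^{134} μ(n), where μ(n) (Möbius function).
Σ_{n ≤ 134} μ(n) = -1

Compute μ(n) for each 1 ≤ n ≤ 134: μ(1) = 1, μ(2) = -1, μ(3) = -1, μ(4) = 0, μ(5) = -1, μ(6) = 1, μ(7) = -1, μ(8) = 0, μ(9) = 0, μ(10) = 1, μ(11) = -1, μ(12) = 0, μ(13) = -1, μ(14) = 1, μ(15) = 1, μ(16) = 0, μ(17) = -1, μ(18) = 0, μ(19) = -1, μ(20) = 0, μ(21) = 1, μ(22) = 1, μ(23) = -1, μ(24) = 0, μ(25) = 0, μ(26) = 1, μ(27) = 0, μ(28) = 0, μ(29) = -1, μ(30) = -1, μ(31) = -1, μ(32) = 0, μ(33) = 1, μ(34) = 1, μ(35) = 1, μ(36) = 0, μ(37) = -1, μ(38) = 1, μ(39) = 1, μ(40) = 0, μ(41) = -1, μ(42) = -1, μ(43) = -1, μ(44) = 0, μ(45) = 0, μ(46) = 1, μ(47) = -1, μ(48) = 0, μ(49) = 0, μ(50) = 0, μ(51) = 1, μ(52) = 0, μ(53) = -1, μ(54) = 0, μ(55) = 1, μ(56) = 0, μ(57) = 1, μ(58) = 1, μ(59) = -1, μ(60) = 0, μ(61) = -1, μ(62) = 1, μ(63) = 0, μ(64) = 0, μ(65) = 1, μ(66) = -1, μ(67) = -1, μ(68) = 0, μ(69) = 1, μ(70) = -1, μ(71) = -1, μ(72) = 0, μ(73) = -1, μ(74) = 1, μ(75) = 0, μ(76) = 0, μ(77) = 1, μ(78) = -1, μ(79) = -1, μ(80) = 0, μ(81) = 0, μ(82) = 1, μ(83) = -1, μ(84) = 0, μ(85) = 1, μ(86) = 1, μ(87) = 1, μ(88) = 0, μ(89) = -1, μ(90) = 0, μ(91) = 1, μ(92) = 0, μ(93) = 1, μ(94) = 1, μ(95) = 1, μ(96) = 0, μ(97) = -1, μ(98) = 0, μ(99) = 0, μ(100) = 0, μ(101) = -1, μ(102) = -1, μ(103) = -1, μ(104) = 0, μ(105) = -1, μ(106) = 1, μ(107) = -1, μ(108) = 0, μ(109) = -1, μ(110) = -1, μ(111) = 1, μ(112) = 0, μ(113) = -1, μ(114) = -1, μ(115) = 1, μ(116) = 0, μ(117) = 0, μ(118) = 1, μ(119) = 1, μ(120) = 0, μ(121) = 0, μ(122) = 1, μ(123) = 1, μ(124) = 0, μ(125) = 0, μ(126) = 0, μ(127) = -1, μ(128) = 0, μ(129) = 1, μ(130) = -1, μ(131) = -1, μ(132) = 0, μ(133) = 1, μ(134) = 1. Summing all 134 values: -1. (Mertens function M(x) = Σ_{n ≤ x} μ(n); on average M(x) should be small (PNT ⟺ M(x) = o(x)).)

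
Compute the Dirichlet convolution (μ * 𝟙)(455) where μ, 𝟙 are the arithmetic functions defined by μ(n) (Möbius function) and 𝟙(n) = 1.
(μ * 𝟙)(455) = 0

Divisors of 455: [1, 5, 7, 13, 35, 65, 91, 455]. For each d | 455:
  d = 1: μ(1) · 𝟙(455/1) = 1 · 1 = 1
  d = 5: μ(5) · 𝟙(455/5) = -1 · 1 = -1
  d = 7: μ(7) · 𝟙(455/7) = -1 · 1 = -1
  d = 13: μ(13) · 𝟙(455/13) = -1 · 1 = -1
  d = 35: μ(35) · 𝟙(455/35) = 1 · 1 = 1
  d = 65: μ(65) · 𝟙(455/65) = 1 · 1 = 1
  d = 91: μ(91) · 𝟙(455/91) = 1 · 1 = 1
  d = 455: μ(455) · 𝟙(455/455) = -1 · 1 = -1
Summing: (μ * 𝟙)(455) = 1 + -1 + -1 + -1 + 1 + 1 + 1 + -1 = 0.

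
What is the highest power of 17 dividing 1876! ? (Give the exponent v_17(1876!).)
v_17(1876!) = 116

Legendre's formula: v_p(n!) = Σ_{k ≥ 1} ⌊n / p^k⌋. For p = 17, n = 1876, the terms are:
  ⌊1876/17^1⌋ = ⌊1876/17⌋ = 110
  ⌊1876/17^2⌋ = ⌊1876/289⌋ = 6
(the next term ⌊1876/17^3⌋ = 0, terminating the sum). Summing: v_17(1876!) = 110 + 6 = 116.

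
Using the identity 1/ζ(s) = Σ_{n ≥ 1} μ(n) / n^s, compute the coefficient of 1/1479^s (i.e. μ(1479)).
μ(1479) = -1

Factor n = 1479 = 3 · 17 · 29. μ(n) = 0 if any exponent ≥ 2 (not squarefree); otherwise μ(n) = (−1)^{ω(n)} where ω(n) is the number of distinct prime factors. Applying: μ(1479) = -1.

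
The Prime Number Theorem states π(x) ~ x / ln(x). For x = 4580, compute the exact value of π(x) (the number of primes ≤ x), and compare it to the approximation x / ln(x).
π(4580) = 619;  x/ln(x) ≈ 543.33;  relative error ≈ 12.22%.

Directly count primes up to 4580: π(4580) = 619. The PNT approximation gives 4580/ln(4580) ≈ 4580/8.42945 ≈ 543.33. Relative error (π(x) − x/ln(x)) / π(x) ≈ 12.22%; the approximation is known to undercount slightly (Li(x) is a better estimate).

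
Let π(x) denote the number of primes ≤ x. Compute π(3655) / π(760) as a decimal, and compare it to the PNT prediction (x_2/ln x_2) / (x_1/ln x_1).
π(3655)/π(760) = 510/134 ≈ 3.8060;  PNT prediction ≈ 3.8885.

π(760) = 134 and π(3655) = 510, so π(3655)/π(760) ≈ 3.8060. The PNT-predicted ratio is (3655/ln(3655)) / (760/ln(760)) ≈ 3.8885. The two agree to within a few percent, as expected.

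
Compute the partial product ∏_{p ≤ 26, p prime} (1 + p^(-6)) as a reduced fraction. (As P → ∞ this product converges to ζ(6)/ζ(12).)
∏ = 1528148900144746288585670319214284020/1502467574555591484127420211226932553

The primes p ≤ 26 are [2, 3, 5, 7, 11, 13, 17, 19, 23]. For each, (1 + 1/p^6) = (p^6 + 1)/p^6. Multiplying these fractions over p ∈ [2, 3, 5, 7, 11, 13, 17, 19, 23] gives 1528148900144746288585670319214284020/1502467574555591484127420211226932553. (In the limit P → ∞ this tends to ζ(6)/ζ(12).)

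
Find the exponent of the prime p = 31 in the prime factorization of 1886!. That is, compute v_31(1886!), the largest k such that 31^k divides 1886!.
v_31(1886!) = 61

Legendre's formula: v_p(n!) = Σ_{k ≥ 1} ⌊n / p^k⌋. For p = 31, n = 1886, the terms are:
  ⌊1886/31^1⌋ = ⌊1886/31⌋ = 60
  ⌊1886/31^2⌋ = ⌊1886/961⌋ = 1
(the next term ⌊1886/31^3⌋ = 0, terminating the sum). Summing: v_31(1886!) = 60 + 1 = 61.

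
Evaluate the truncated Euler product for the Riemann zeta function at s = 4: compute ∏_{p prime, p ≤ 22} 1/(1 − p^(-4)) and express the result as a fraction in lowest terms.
∏ = 7064087752265346803/6526834216796160000

The primes p ≤ 22 are [2, 3, 5, 7, 11, 13, 17, 19]. For each prime, (1 − 1/p^4)^(-1) = p^4 / (p^4 − 1). The product is (1 − 1/2^4)^(-1), (1 − 1/3^4)^(-1), (1 − 1/5^4)^(-1), (1 − 1/7^4)^(-1), (1 − 1/11^4)^(-1), (1 − 1/13^4)^(-1), (1 − 1/17^4)^(-1), (1 − 1/19^4)^(-1) = ∏ p^4 / (p^4 − 1) = 7064087752265346803/6526834216796160000.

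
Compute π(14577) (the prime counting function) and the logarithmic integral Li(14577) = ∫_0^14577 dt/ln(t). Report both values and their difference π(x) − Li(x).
π(14577) = 1708;  Li(14577) ≈ 1732.57;  π(x) − Li(x) ≈ -24.57.

Direct count of primes ≤ 14577 gives π(14577) = 1708. Numerical evaluation of the logarithmic integral gives Li(14577) ≈ 1732.57. The difference π(x) − Li(x) ≈ -24.57 is typically negative for small/moderate x (Li(x) overestimates), though Littlewood's theorem shows this sign changes infinitely often.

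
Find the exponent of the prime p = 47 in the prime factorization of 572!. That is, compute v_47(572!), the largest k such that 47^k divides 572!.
v_47(572!) = 12

Legendre's formula: v_p(n!) = Σ_{k ≥ 1} ⌊n / p^k⌋. For p = 47, n = 572, the terms are:
  ⌊572/47^1⌋ = ⌊572/47⌋ = 12
(the next term ⌊572/47^2⌋ = 0, terminating the sum). Summing: v_47(572!) = 12 = 12.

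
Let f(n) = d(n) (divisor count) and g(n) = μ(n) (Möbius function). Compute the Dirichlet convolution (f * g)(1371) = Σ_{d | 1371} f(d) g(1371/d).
(d * μ)(1371) = 1

Divisors of 1371: [1, 3, 457, 1371]. For each d | 1371:
  d = 1: d(1) · μ(1371/1) = 1 · 1 = 1
  d = 3: d(3) · μ(1371/3) = 2 · -1 = -2
  d = 457: d(457) · μ(1371/457) = 2 · -1 = -2
  d = 1371: d(1371) · μ(1371/1371) = 4 · 1 = 4
Summing: (d * μ)(1371) = 1 + -2 + -2 + 4 = 1.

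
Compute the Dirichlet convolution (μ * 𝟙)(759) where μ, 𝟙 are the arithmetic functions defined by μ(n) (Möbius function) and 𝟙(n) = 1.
(μ * 𝟙)(759) = 0

Divisors of 759: [1, 3, 11, 23, 33, 69, 253, 759]. For each d | 759:
  d = 1: μ(1) · 𝟙(759/1) = 1 · 1 = 1
  d = 3: μ(3) · 𝟙(759/3) = -1 · 1 = -1
  d = 11: μ(11) · 𝟙(759/11) = -1 · 1 = -1
  d = 23: μ(23) · 𝟙(759/23) = -1 · 1 = -1
  d = 33: μ(33) · 𝟙(759/33) = 1 · 1 = 1
  d = 69: μ(69) · 𝟙(759/69) = 1 · 1 = 1
  d = 253: μ(253) · 𝟙(759/253) = 1 · 1 = 1
  d = 759: μ(759) · 𝟙(759/759) = -1 · 1 = -1
Summing: (μ * 𝟙)(759) = 1 + -1 + -1 + -1 + 1 + 1 + 1 + -1 = 0.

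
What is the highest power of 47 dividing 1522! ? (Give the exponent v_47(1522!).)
v_47(1522!) = 32

Legendre's formula: v_p(n!) = Σ_{k ≥ 1} ⌊n / p^k⌋. For p = 47, n = 1522, the terms are:
  ⌊1522/47^1⌋ = ⌊1522/47⌋ = 32
(the next term ⌊1522/47^2⌋ = 0, terminating the sum). Summing: v_47(1522!) = 32 = 32.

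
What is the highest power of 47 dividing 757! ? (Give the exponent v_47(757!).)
v_47(757!) = 16

Legendre's formula: v_p(n!) = Σ_{k ≥ 1} ⌊n / p^k⌋. For p = 47, n = 757, the terms are:
  ⌊757/47^1⌋ = ⌊757/47⌋ = 16
(the next term ⌊757/47^2⌋ = 0, terminating the sum). Summing: v_47(757!) = 16 = 16.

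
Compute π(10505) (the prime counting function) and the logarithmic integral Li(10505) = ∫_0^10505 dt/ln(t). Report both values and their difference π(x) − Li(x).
π(10505) = 1285;  Li(10505) ≈ 1300.82;  π(x) − Li(x) ≈ -15.82.

Direct count of primes ≤ 10505 gives π(10505) = 1285. Numerical evaluation of the logarithmic integral gives Li(10505) ≈ 1300.82. The difference π(x) − Li(x) ≈ -15.82 is typically negative for small/moderate x (Li(x) overestimates), though Littlewood's theorem shows this sign changes infinitely often.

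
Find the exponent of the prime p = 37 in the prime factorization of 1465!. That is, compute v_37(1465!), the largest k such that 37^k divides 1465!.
v_37(1465!) = 40

Legendre's formula: v_p(n!) = Σ_{k ≥ 1} ⌊n / p^k⌋. For p = 37, n = 1465, the terms are:
  ⌊1465/37^1⌋ = ⌊1465/37⌋ = 39
  ⌊1465/37^2⌋ = ⌊1465/1369⌋ = 1
(the next term ⌊1465/37^3⌋ = 0, terminating the sum). Summing: v_37(1465!) = 39 + 1 = 40.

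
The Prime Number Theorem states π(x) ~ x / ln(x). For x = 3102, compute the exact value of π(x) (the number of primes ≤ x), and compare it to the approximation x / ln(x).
π(3102) = 442;  x/ln(x) ≈ 385.83;  relative error ≈ 12.71%.

Directly count primes up to 3102: π(3102) = 442. The PNT approximation gives 3102/ln(3102) ≈ 3102/8.03980 ≈ 385.83. Relative error (π(x) − x/ln(x)) / π(x) ≈ 12.71%; the approximation is known to undercount slightly (Li(x) is a better estimate).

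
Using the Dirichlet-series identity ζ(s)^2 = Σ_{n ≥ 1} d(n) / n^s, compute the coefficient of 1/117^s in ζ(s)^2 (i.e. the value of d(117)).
d(117) = 6

ζ(s)^2 = (Σ 1/m^s)(Σ 1/k^s). The coefficient of 1/n^s in the product is the number of ordered pairs (m, k) with mk = n, which equals d(n). For n = 117, divisors are [1, 3, 9, 13, 39, 117], so d(117) = 6.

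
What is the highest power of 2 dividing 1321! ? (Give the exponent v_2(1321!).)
v_2(1321!) = 1316

Legendre's formula: v_p(n!) = Σ_{k ≥ 1} ⌊n / p^k⌋. For p = 2, n = 1321, the terms are:
  ⌊1321/2^1⌋ = ⌊1321/2⌋ = 660
  ⌊1321/2^2⌋ = ⌊1321/4⌋ = 330
  ⌊1321/2^3⌋ = ⌊1321/8⌋ = 165
  ⌊1321/2^4⌋ = ⌊1321/16⌋ = 82
  ⌊1321/2^5⌋ = ⌊1321/32⌋ = 41
  ⌊1321/2^6⌋ = ⌊1321/64⌋ = 20
  ⌊1321/2^7⌋ = ⌊1321/128⌋ = 10
  ⌊1321/2^8⌋ = ⌊1321/256⌋ = 5
  ⌊1321/2^9⌋ = ⌊1321/512⌋ = 2
  ⌊1321/2^10⌋ = ⌊1321/1024⌋ = 1
(the next term ⌊1321/2^11⌋ = 0, terminating the sum). Summing: v_2(1321!) = 660 + 330 + 165 + 82 + 41 + 20 + 10 + 5 + 2 + 1 = 1316.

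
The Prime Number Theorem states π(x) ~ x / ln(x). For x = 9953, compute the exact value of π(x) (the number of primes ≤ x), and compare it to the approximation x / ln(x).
π(9953) = 1227;  x/ln(x) ≈ 1081.19;  relative error ≈ 11.88%.

Directly count primes up to 9953: π(9953) = 1227. The PNT approximation gives 9953/ln(9953) ≈ 9953/9.20563 ≈ 1081.19. Relative error (π(x) − x/ln(x)) / π(x) ≈ 11.88%; the approximation is known to undercount slightly (Li(x) is a better estimate).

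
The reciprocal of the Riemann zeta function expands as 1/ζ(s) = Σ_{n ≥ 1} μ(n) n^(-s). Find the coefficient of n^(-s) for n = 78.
μ(78) = -1

Factor n = 78 = 2 · 3 · 13. μ(n) = 0 if any exponent ≥ 2 (not squarefree); otherwise μ(n) = (−1)^{ω(n)} where ω(n) is the number of distinct prime factors. Applying: μ(78) = -1.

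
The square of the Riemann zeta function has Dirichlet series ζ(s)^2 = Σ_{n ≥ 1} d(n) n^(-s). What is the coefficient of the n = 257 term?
d(257) = 2

ζ(s)^2 = (Σ 1/m^s)(Σ 1/k^s). The coefficient of 1/n^s in the product is the number of ordered pairs (m, k) with mk = n, which equals d(n). For n = 257, divisors are [1, 257], so d(257) = 2.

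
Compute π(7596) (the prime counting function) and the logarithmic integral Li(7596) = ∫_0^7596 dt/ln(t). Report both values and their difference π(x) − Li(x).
π(7596) = 965;  Li(7596) ≈ 981.33;  π(x) − Li(x) ≈ -16.33.

Direct count of primes ≤ 7596 gives π(7596) = 965. Numerical evaluation of the logarithmic integral gives Li(7596) ≈ 981.33. The difference π(x) − Li(x) ≈ -16.33 is typically negative for small/moderate x (Li(x) overestimates), though Littlewood's theorem shows this sign changes infinitely often.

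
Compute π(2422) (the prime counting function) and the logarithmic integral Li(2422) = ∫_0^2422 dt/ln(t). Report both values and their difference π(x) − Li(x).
π(2422) = 359;  Li(2422) ≈ 369.62;  π(x) − Li(x) ≈ -10.62.

Direct count of primes ≤ 2422 gives π(2422) = 359. Numerical evaluation of the logarithmic integral gives Li(2422) ≈ 369.62. The difference π(x) − Li(x) ≈ -10.62 is typically negative for small/moderate x (Li(x) overestimates), though Littlewood's theorem shows this sign changes infinitely often.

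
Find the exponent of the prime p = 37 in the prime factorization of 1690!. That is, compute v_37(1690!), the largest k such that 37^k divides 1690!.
v_37(1690!) = 46

Legendre's formula: v_p(n!) = Σ_{k ≥ 1} ⌊n / p^k⌋. For p = 37, n = 1690, the terms are:
  ⌊1690/37^1⌋ = ⌊1690/37⌋ = 45
  ⌊1690/37^2⌋ = ⌊1690/1369⌋ = 1
(the next term ⌊1690/37^3⌋ = 0, terminating the sum). Summing: v_37(1690!) = 45 + 1 = 46.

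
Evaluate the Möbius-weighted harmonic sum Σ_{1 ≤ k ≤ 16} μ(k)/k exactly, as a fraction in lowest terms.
Σ μ(k)/k = 304/5005

Values of μ(k) for 1 ≤ k ≤ 16: μ(1) = 1, μ(2) = -1, μ(3) = -1, μ(5) = -1, μ(6) = 1, μ(7) = -1, μ(10) = 1, μ(11) = -1, μ(13) = -1, μ(14) = 1, μ(15) = 1, with μ = 0 on non-squarefree integers. Summing μ(k)/k for k where μ(k) ≠ 0 gives 304/5005 ≈ 0.0607. (PNT ⟺ this sum → 0 as n → ∞.)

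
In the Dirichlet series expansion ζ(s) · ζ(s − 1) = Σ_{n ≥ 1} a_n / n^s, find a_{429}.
σ(429) = 672

In the product (Σ m^0/m^s)(Σ k / k^s) = Σ (Σ_{d | n} d) / n^s, the coefficient of 1/n^s is σ(n) = Σ_{d | n} d. For n = 429, divisors are [1, 3, 11, 13, 33, 39, 143, 429]; summing: σ(429) = 672.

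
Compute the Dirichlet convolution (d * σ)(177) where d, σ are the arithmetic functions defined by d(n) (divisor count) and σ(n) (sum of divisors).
(d * σ)(177) = 372

Divisors of 177: [1, 3, 59, 177]. For each d | 177:
  d = 1: d(1) · σ(177/1) = 1 · 240 = 240
  d = 3: d(3) · σ(177/3) = 2 · 60 = 120
  d = 59: d(59) · σ(177/59) = 2 · 4 = 8
  d = 177: d(177) · σ(177/177) = 4 · 1 = 4
Summing: (d * σ)(177) = 240 + 120 + 8 + 4 = 372.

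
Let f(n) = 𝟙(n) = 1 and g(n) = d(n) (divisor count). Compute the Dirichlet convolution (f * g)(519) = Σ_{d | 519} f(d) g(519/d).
(𝟙 * d)(519) = 9

Divisors of 519: [1, 3, 173, 519]. For each d | 519:
  d = 1: 𝟙(1) · d(519/1) = 1 · 4 = 4
  d = 3: 𝟙(3) · d(519/3) = 1 · 2 = 2
  d = 173: 𝟙(173) · d(519/173) = 1 · 2 = 2
  d = 519: 𝟙(519) · d(519/519) = 1 · 1 = 1
Summing: (𝟙 * d)(519) = 4 + 2 + 2 + 1 = 9.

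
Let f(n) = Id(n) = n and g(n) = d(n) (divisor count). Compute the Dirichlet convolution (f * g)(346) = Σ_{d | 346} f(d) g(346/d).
(Id * d)(346) = 700

Divisors of 346: [1, 2, 173, 346]. For each d | 346:
  d = 1: Id(1) · d(346/1) = 1 · 4 = 4
  d = 2: Id(2) · d(346/2) = 2 · 2 = 4
  d = 173: Id(173) · d(346/173) = 173 · 2 = 346
  d = 346: Id(346) · d(346/346) = 346 · 1 = 346
Summing: (Id * d)(346) = 4 + 4 + 346 + 346 = 700.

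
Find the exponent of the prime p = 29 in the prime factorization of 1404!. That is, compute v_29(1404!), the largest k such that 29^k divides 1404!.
v_29(1404!) = 49

Legendre's formula: v_p(n!) = Σ_{k ≥ 1} ⌊n / p^k⌋. For p = 29, n = 1404, the terms are:
  ⌊1404/29^1⌋ = ⌊1404/29⌋ = 48
  ⌊1404/29^2⌋ = ⌊1404/841⌋ = 1
(the next term ⌊1404/29^3⌋ = 0, terminating the sum). Summing: v_29(1404!) = 48 + 1 = 49.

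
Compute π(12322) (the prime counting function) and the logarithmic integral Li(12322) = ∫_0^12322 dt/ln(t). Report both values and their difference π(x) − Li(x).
π(12322) = 1471;  Li(12322) ≈ 1495.33;  π(x) − Li(x) ≈ -24.33.

Direct count of primes ≤ 12322 gives π(12322) = 1471. Numerical evaluation of the logarithmic integral gives Li(12322) ≈ 1495.33. The difference π(x) − Li(x) ≈ -24.33 is typically negative for small/moderate x (Li(x) overestimates), though Littlewood's theorem shows this sign changes infinitely often.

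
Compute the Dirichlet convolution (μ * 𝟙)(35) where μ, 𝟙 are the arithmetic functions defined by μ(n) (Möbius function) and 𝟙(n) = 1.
(μ * 𝟙)(35) = 0

Divisors of 35: [1, 5, 7, 35]. For each d | 35:
  d = 1: μ(1) · 𝟙(35/1) = 1 · 1 = 1
  d = 5: μ(5) · 𝟙(35/5) = -1 · 1 = -1
  d = 7: μ(7) · 𝟙(35/7) = -1 · 1 = -1
  d = 35: μ(35) · 𝟙(35/35) = 1 · 1 = 1
Summing: (μ * 𝟙)(35) = 1 + -1 + -1 + 1 = 0.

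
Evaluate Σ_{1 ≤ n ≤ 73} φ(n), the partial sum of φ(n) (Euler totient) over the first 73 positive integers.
Σ_{n ≤ 73} φ(n) = 1660

Compute φ(n) for each 1 ≤ n ≤ 73: φ(1) = 1, φ(2) = 1, φ(3) = 2, φ(4) = 2, φ(5) = 4, φ(6) = 2, φ(7) = 6, φ(8) = 4, φ(9) = 6, φ(10) = 4, φ(11) = 10, φ(12) = 4, φ(13) = 12, φ(14) = 6, φ(15) = 8, φ(16) = 8, φ(17) = 16, φ(18) = 6, φ(19) = 18, φ(20) = 8, φ(21) = 12, φ(22) = 10, φ(23) = 22, φ(24) = 8, φ(25) = 20, φ(26) = 12, φ(27) = 18, φ(28) = 12, φ(29) = 28, φ(30) = 8, φ(31) = 30, φ(32) = 16, φ(33) = 20, φ(34) = 16, φ(35) = 24, φ(36) = 12, φ(37) = 36, φ(38) = 18, φ(39) = 24, φ(40) = 16, φ(41) = 40, φ(42) = 12, φ(43) = 42, φ(44) = 20, φ(45) = 24, φ(46) = 22, φ(47) = 46, φ(48) = 16, φ(49) = 42, φ(50) = 20, φ(51) = 32, φ(52) = 24, φ(53) = 52, φ(54) = 18, φ(55) = 40, φ(56) = 24, φ(57) = 36, φ(58) = 28, φ(59) = 58, φ(60) = 16, φ(61) = 60, φ(62) = 30, φ(63) = 36, φ(64) = 32, φ(65) = 48, φ(66) = 20, φ(67) = 66, φ(68) = 32, φ(69) = 44, φ(70) = 24, φ(71) = 70, φ(72) = 24, φ(73) = 72. Summing all 73 values: 1660. (Average order: Σ_{n ≤ x} φ(n) ~ (3/π²) x². For x = 73, (3/π²)·73² ≈ 1619.82.)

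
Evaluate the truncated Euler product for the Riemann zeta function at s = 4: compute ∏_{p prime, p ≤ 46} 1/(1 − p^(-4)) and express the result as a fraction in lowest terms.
∏ = 68304364739414847787103076142881583957543/63109073443906486560772797235200000000000

The primes p ≤ 46 are [2, 3, 5, 7, 11, 13, 17, 19, 23, 29, 31, 37, 41, 43]. For each prime, (1 − 1/p^4)^(-1) = p^4 / (p^4 − 1). The product is (1 − 1/2^4)^(-1), (1 − 1/3^4)^(-1), (1 − 1/5^4)^(-1), (1 − 1/7^4)^(-1), (1 − 1/11^4)^(-1), (1 − 1/13^4)^(-1), (1 − 1/17^4)^(-1), (1 − 1/19^4)^(-1), (1 − 1/23^4)^(-1), (1 − 1/29^4)^(-1), (1 − 1/31^4)^(-1), (1 − 1/37^4)^(-1), (1 − 1/41^4)^(-1), (1 − 1/43^4)^(-1) = ∏ p^4 / (p^4 − 1) = 68304364739414847787103076142881583957543/63109073443906486560772797235200000000000.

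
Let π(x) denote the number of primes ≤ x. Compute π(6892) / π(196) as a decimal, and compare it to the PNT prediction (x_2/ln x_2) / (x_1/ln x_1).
π(6892)/π(196) = 886/44 ≈ 20.1364;  PNT prediction ≈ 20.9995.

π(196) = 44 and π(6892) = 886, so π(6892)/π(196) ≈ 20.1364. The PNT-predicted ratio is (6892/ln(6892)) / (196/ln(196)) ≈ 20.9995. The two agree to within a few percent, as expected.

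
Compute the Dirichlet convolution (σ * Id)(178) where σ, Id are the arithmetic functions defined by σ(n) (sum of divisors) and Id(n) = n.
(σ * Id)(178) = 895

Divisors of 178: [1, 2, 89, 178]. For each d | 178:
  d = 1: σ(1) · Id(178/1) = 1 · 178 = 178
  d = 2: σ(2) · Id(178/2) = 3 · 89 = 267
  d = 89: σ(89) · Id(178/89) = 90 · 2 = 180
  d = 178: σ(178) · Id(178/178) = 270 · 1 = 270
Summing: (σ * Id)(178) = 178 + 267 + 180 + 270 = 895.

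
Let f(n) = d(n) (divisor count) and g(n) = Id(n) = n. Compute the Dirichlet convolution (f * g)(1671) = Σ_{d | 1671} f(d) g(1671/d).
(d * Id)(1671) = 2795

Divisors of 1671: [1, 3, 557, 1671]. For each d | 1671:
  d = 1: d(1) · Id(1671/1) = 1 · 1671 = 1671
  d = 3: d(3) · Id(1671/3) = 2 · 557 = 1114
  d = 557: d(557) · Id(1671/557) = 2 · 3 = 6
  d = 1671: d(1671) · Id(1671/1671) = 4 · 1 = 4
Summing: (d * Id)(1671) = 1671 + 1114 + 6 + 4 = 2795.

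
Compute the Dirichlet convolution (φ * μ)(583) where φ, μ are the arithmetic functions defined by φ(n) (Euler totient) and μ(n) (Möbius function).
(φ * μ)(583) = 459

Divisors of 583: [1, 11, 53, 583]. For each d | 583:
  d = 1: φ(1) · μ(583/1) = 1 · 1 = 1
  d = 11: φ(11) · μ(583/11) = 10 · -1 = -10
  d = 53: φ(53) · μ(583/53) = 52 · -1 = -52
  d = 583: φ(583) · μ(583/583) = 520 · 1 = 520
Summing: (φ * μ)(583) = 1 + -10 + -52 + 520 = 459.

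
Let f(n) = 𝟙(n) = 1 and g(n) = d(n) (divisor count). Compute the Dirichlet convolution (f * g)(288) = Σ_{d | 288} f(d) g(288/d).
(𝟙 * d)(288) = 126

Divisors of 288: [1, 2, 3, 4, 6, 8, 9, 12, 16, 18, 24, 32, 36, 48, 72, 96, 144, 288]. For each d | 288:
  d = 1: 𝟙(1) · d(288/1) = 1 · 18 = 18
  d = 2: 𝟙(2) · d(288/2) = 1 · 15 = 15
  d = 3: 𝟙(3) · d(288/3) = 1 · 12 = 12
  d = 4: 𝟙(4) · d(288/4) = 1 · 12 = 12
  d = 6: 𝟙(6) · d(288/6) = 1 · 10 = 10
  d = 8: 𝟙(8) · d(288/8) = 1 · 9 = 9
  d = 9: 𝟙(9) · d(288/9) = 1 · 6 = 6
  d = 12: 𝟙(12) · d(288/12) = 1 · 8 = 8
  d = 16: 𝟙(16) · d(288/16) = 1 · 6 = 6
  d = 18: 𝟙(18) · d(288/18) = 1 · 5 = 5
  d = 24: 𝟙(24) · d(288/24) = 1 · 6 = 6
  d = 32: 𝟙(32) · d(288/32) = 1 · 3 = 3
  d = 36: 𝟙(36) · d(288/36) = 1 · 4 = 4
  d = 48: 𝟙(48) · d(288/48) = 1 · 4 = 4
  d = 72: 𝟙(72) · d(288/72) = 1 · 3 = 3
  d = 96: 𝟙(96) · d(288/96) = 1 · 2 = 2
  d = 144: 𝟙(144) · d(288/144) = 1 · 2 = 2
  d = 288: 𝟙(288) · d(288/288) = 1 · 1 = 1
Summing: (𝟙 * d)(288) = 18 + 15 + 12 + 12 + 10 + 9 + 6 + 8 + 6 + 5 + 6 + 3 + 4 + 4 + 3 + 2 + 2 + 1 = 126.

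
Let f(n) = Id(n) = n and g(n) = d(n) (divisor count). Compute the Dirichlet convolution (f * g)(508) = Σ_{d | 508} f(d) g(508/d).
(Id * d)(508) = 1419

Divisors of 508: [1, 2, 4, 127, 254, 508]. For each d | 508:
  d = 1: Id(1) · d(508/1) = 1 · 6 = 6
  d = 2: Id(2) · d(508/2) = 2 · 4 = 8
  d = 4: Id(4) · d(508/4) = 4 · 2 = 8
  d = 127: Id(127) · d(508/127) = 127 · 3 = 381
  d = 254: Id(254) · d(508/254) = 254 · 2 = 508
  d = 508: Id(508) · d(508/508) = 508 · 1 = 508
Summing: (Id * d)(508) = 6 + 8 + 8 + 381 + 508 + 508 = 1419.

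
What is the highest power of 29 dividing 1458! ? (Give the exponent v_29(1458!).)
v_29(1458!) = 51

Legendre's formula: v_p(n!) = Σ_{k ≥ 1} ⌊n / p^k⌋. For p = 29, n = 1458, the terms are:
  ⌊1458/29^1⌋ = ⌊1458/29⌋ = 50
  ⌊1458/29^2⌋ = ⌊1458/841⌋ = 1
(the next term ⌊1458/29^3⌋ = 0, terminating the sum). Summing: v_29(1458!) = 50 + 1 = 51.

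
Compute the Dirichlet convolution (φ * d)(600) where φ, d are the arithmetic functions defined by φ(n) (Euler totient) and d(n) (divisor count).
(φ * d)(600) = 1860

Divisors of 600: [1, 2, 3, 4, 5, 6, 8, 10, 12, 15, 20, 24, 25, 30, 40, 50, 60, 75, 100, 120, 150, 200, 300, 600]. For each d | 600:
  d = 1: φ(1) · d(600/1) = 1 · 24 = 24
  d = 2: φ(2) · d(600/2) = 1 · 18 = 18
  d = 3: φ(3) · d(600/3) = 2 · 12 = 24
  d = 4: φ(4) · d(600/4) = 2 · 12 = 24
  d = 5: φ(5) · d(600/5) = 4 · 16 = 64
  d = 6: φ(6) · d(600/6) = 2 · 9 = 18
  d = 8: φ(8) · d(600/8) = 4 · 6 = 24
  d = 10: φ(10) · d(600/10) = 4 · 12 = 48
  d = 12: φ(12) · d(600/12) = 4 · 6 = 24
  d = 15: φ(15) · d(600/15) = 8 · 8 = 64
  d = 20: φ(20) · d(600/20) = 8 · 8 = 64
  d = 24: φ(24) · d(600/24) = 8 · 3 = 24
  d = 25: φ(25) · d(600/25) = 20 · 8 = 160
  d = 30: φ(30) · d(600/30) = 8 · 6 = 48
  d = 40: φ(40) · d(600/40) = 16 · 4 = 64
  d = 50: φ(50) · d(600/50) = 20 · 6 = 120
  d = 60: φ(60) · d(600/60) = 16 · 4 = 64
  d = 75: φ(75) · d(600/75) = 40 · 4 = 160
  d = 100: φ(100) · d(600/100) = 40 · 4 = 160
  d = 120: φ(120) · d(600/120) = 32 · 2 = 64
  d = 150: φ(150) · d(600/150) = 40 · 3 = 120
  d = 200: φ(200) · d(600/200) = 80 · 2 = 160
  d = 300: φ(300) · d(600/300) = 80 · 2 = 160
  d = 600: φ(600) · d(600/600) = 160 · 1 = 160
Summing: (φ * d)(600) = 24 + 18 + 24 + 24 + 64 + 18 + 24 + 48 + 24 + 64 + 64 + 24 + 160 + 48 + 64 + 120 + 64 + 160 + 160 + 64 + 120 + 160 + 160 + 160 = 1860.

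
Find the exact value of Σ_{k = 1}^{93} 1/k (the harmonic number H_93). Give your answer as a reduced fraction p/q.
H_93 = 3676622671662732154792749821908124918261/718766754945489455304472257065075294400

Direct summation: H_93 = 1 + 1/2 + ... + 1/93. The least common denominator is lcm(1, ..., 93) = 718766754945489455304472257065075294400; over this denominator the numerator is 718766754945489455304472257065075294400 + 359383377472744727652236128532537647200 + 239588918315163151768157419021691764800 + 179691688736372363826118064266268823600 + 143753350989097891060894451413015058880 + 119794459157581575884078709510845882400 + 102680964992212779329210322437867899200 + 89845844368186181913059032133134411800 + 79862972771721050589385806340563921600 + 71876675494548945530447225706507529440 + 65342432267771768664042932460461390400 + 59897229578790787942039354755422941200 + 55289750380422265792651712081928868800 + 51340482496106389664605161218933949600 + 47917783663032630353631483804338352960 + 44922922184093090956529516066567205900 + 42280397349734673841439544533239723200 + 39931486385860525294692903170281960800 + 37829829207657339752866960898161857600 + 35938337747274472765223612853253764720 + 34226988330737593109736774145955966400 + 32671216133885884332021466230230695200 + 31250728475890845882803141611525012800 + 29948614789395393971019677377711470600 + 28750670197819578212178890282603011776 + 27644875190211132896325856040964434400 + 26620990923907016863128602113521307200 + 25670241248053194832302580609466974800 + 24785060515361705355326629553968113600 + 23958891831516315176815741902169176480 + 23186024353080305009821685711776622400 + 22461461092046545478264758033283602950 + 21780810755923922888014310820153796800 + 21140198674867336920719772266619861600 + 20536192998442555865842064487573579840 + 19965743192930262647346451585140980400 + 19426128512040255548769520461218251200 + 18914914603828669876433480449080928800 + 18429916793474088597550570693976289600 + 17969168873637236382611806426626882360 + 17530896462085108665962737977196958400 + 17113494165368796554868387072977983200 + 16715505928964871053592378071280820800 + 16335608066942942166010733115115347600 + 15972594554344210117877161268112784320 + 15625364237945422941401570805762506400 + 15292909679691265006478133129044155200 + 14974307394697696985509838688855735300 + 14668709284601825618458617491123985600 + 14375335098909789106089445141301505888 + 14093465783244891280479848177746574400 + 13822437595105566448162928020482217200 + 13561636885763951986876835038963684800 + 13310495461953508431564301056760653600 + 13068486453554353732808586492092278080 + 12835120624026597416151290304733487400 + 12609943069219113250955653632720619200 + 12392530257680852677663314776984056800 + 12182487371957448394991055204492801600 + 11979445915758157588407870951084588240 + 11783061556483433693515938640411070400 + 11593012176540152504910842855888311200 + 11408996110245864369912258048651988800 + 11230730546023272739132379016641801475 + 11057950076084453158530342416385773760 + 10890405377961961444007155410076898400 + 10727862014111782914992123239777243200 + 10570099337433668460359886133309930800 + 10416909491963615294267713870508337600 + 10268096499221277932921032243786789920 + 10123475421767457116964397986832046400 + 9982871596465131323673225792570490200 + 9846119930760129524718798041987332800 + 9713064256020127774384760230609125600 + 9583556732606526070726296760867670592 + 9457457301914334938216740224540464400 + 9334633181110252666291847494351627200 + 9214958396737044298775285346988144800 + 9098313353740372851955345026140193600 + 8984584436818618191305903213313441180 + 8873663641302338954376200704507102400 + 8765448231042554332981368988598479200 + 8659840421029993437403280205603316800 + 8556747082684398277434193536488991600 + 8456079469946934768287908906647944640 + 8357752964482435526796189035640410400 + 8261686838453901785108876517989371200 + 8167804033471471083005366557557673800 + 8076030954443701744994070304101969600 + 7986297277172105058938580634056392160 + 7898535768631752256093101725989838400 + 7812682118972711470700785402881253200 + 7728674784360101669940561903925540800 = 3676622671662732154792749821908124918261, so H_93 = 3676622671662732154792749821908124918261/718766754945489455304472257065075294400 (already in lowest terms) ≈ 5.11518. (The PNT-adjacent estimate ln(93) + γ ≈ 5.10982 matches within O(1/n).)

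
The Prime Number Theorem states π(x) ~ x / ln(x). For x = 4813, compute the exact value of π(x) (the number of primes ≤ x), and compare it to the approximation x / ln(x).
π(4813) = 648;  x/ln(x) ≈ 567.63;  relative error ≈ 12.40%.

Directly count primes up to 4813: π(4813) = 648. The PNT approximation gives 4813/ln(4813) ≈ 4813/8.47908 ≈ 567.63. Relative error (π(x) − x/ln(x)) / π(x) ≈ 12.40%; the approximation is known to undercount slightly (Li(x) is a better estimate).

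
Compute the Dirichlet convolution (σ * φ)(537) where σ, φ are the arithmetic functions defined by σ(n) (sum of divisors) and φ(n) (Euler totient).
(σ * φ)(537) = 2148

Divisors of 537: [1, 3, 179, 537]. For each d | 537:
  d = 1: σ(1) · φ(537/1) = 1 · 356 = 356
  d = 3: σ(3) · φ(537/3) = 4 · 178 = 712
  d = 179: σ(179) · φ(537/179) = 180 · 2 = 360
  d = 537: σ(537) · φ(537/537) = 720 · 1 = 720
Summing: (σ * φ)(537) = 356 + 712 + 360 + 720 = 2148.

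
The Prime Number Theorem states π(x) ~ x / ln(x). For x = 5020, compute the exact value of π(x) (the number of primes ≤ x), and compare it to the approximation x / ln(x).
π(5020) = 672;  x/ln(x) ≈ 589.12;  relative error ≈ 12.33%.

Directly count primes up to 5020: π(5020) = 672. The PNT approximation gives 5020/ln(5020) ≈ 5020/8.52119 ≈ 589.12. Relative error (π(x) − x/ln(x)) / π(x) ≈ 12.33%; the approximation is known to undercount slightly (Li(x) is a better estimate).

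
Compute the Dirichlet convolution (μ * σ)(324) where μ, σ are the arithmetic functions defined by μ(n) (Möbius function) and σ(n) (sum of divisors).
(μ * σ)(324) = 324

Divisors of 324: [1, 2, 3, 4, 6, 9, 12, 18, 27, 36, 54, 81, 108, 162, 324]. For each d | 324:
  d = 1: μ(1) · σ(324/1) = 1 · 847 = 847
  d = 2: μ(2) · σ(324/2) = -1 · 363 = -363
  d = 3: μ(3) · σ(324/3) = -1 · 280 = -280
  d = 4: μ(4) · σ(324/4) = 0 · 121 = 0
  d = 6: μ(6) · σ(324/6) = 1 · 120 = 120
  d = 9: μ(9) · σ(324/9) = 0 · 91 = 0
  d = 12: μ(12) · σ(324/12) = 0 · 40 = 0
  d = 18: μ(18) · σ(324/18) = 0 · 39 = 0
  d = 27: μ(27) · σ(324/27) = 0 · 28 = 0
  d = 36: μ(36) · σ(324/36) = 0 · 13 = 0
  d = 54: μ(54) · σ(324/54) = 0 · 12 = 0
  d = 81: μ(81) · σ(324/81) = 0 · 7 = 0
  d = 108: μ(108) · σ(324/108) = 0 · 4 = 0
  d = 162: μ(162) · σ(324/162) = 0 · 3 = 0
  d = 324: μ(324) · σ(324/324) = 0 · 1 = 0
Summing: (μ * σ)(324) = 847 + -363 + -280 + 0 + 120 + 0 + 0 + 0 + 0 + 0 + 0 + 0 + 0 + 0 + 0 = 324.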